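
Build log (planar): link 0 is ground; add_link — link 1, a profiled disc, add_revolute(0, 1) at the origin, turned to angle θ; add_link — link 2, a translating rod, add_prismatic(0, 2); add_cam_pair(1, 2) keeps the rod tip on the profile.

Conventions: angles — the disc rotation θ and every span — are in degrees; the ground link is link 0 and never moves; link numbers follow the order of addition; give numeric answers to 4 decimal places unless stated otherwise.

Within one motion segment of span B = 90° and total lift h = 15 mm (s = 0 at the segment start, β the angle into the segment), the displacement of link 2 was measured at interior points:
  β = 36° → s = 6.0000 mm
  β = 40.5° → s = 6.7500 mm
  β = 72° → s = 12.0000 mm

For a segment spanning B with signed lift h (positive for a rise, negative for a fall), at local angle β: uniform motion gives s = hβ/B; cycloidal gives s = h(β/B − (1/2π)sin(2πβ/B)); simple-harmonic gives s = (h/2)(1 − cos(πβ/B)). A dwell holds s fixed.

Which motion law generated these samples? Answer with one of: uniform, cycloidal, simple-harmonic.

candidates at β/B = r: uniform s = h·r (linear in β); cycloidal s = h·(r − sin(2πr)/(2π)); simple-harmonic s = (h/2)(1 − cos(πr))
β=36°: printed 6.0000 | uniform 6.0000, cycloidal 4.5968, simple-harmonic 5.1824
β=40.5°: printed 6.7500 | uniform 6.7500, cycloidal 6.0123, simple-harmonic 6.3267
β=72°: printed 12.0000 | uniform 12.0000, cycloidal 14.2705, simple-harmonic 13.5676
only one law matches every sample → uniform

uniform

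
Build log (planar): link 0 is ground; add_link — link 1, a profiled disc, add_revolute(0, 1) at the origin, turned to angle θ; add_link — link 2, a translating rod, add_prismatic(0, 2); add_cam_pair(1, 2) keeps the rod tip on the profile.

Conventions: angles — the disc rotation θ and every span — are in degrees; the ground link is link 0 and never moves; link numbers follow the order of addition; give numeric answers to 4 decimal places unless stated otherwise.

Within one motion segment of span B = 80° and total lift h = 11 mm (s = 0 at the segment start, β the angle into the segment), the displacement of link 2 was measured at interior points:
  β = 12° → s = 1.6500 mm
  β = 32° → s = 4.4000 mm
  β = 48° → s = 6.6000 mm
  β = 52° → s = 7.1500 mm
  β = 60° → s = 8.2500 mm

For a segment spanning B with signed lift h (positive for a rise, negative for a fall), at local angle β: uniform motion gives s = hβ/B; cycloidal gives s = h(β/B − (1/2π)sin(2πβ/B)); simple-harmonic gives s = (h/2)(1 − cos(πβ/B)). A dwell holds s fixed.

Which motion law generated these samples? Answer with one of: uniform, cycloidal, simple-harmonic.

candidates at β/B = r: uniform s = h·r (linear in β); cycloidal s = h·(r − sin(2πr)/(2π)); simple-harmonic s = (h/2)(1 − cos(πr))
β=12°: printed 1.6500 | uniform 1.6500, cycloidal 0.2337, simple-harmonic 0.5995
β=32°: printed 4.4000 | uniform 4.4000, cycloidal 3.3710, simple-harmonic 3.8004
β=48°: printed 6.6000 | uniform 6.6000, cycloidal 7.6290, simple-harmonic 7.1996
β=52°: printed 7.1500 | uniform 7.1500, cycloidal 8.5663, simple-harmonic 7.9969
β=60°: printed 8.2500 | uniform 8.2500, cycloidal 10.0007, simple-harmonic 9.3891
only one law matches every sample → uniform

uniform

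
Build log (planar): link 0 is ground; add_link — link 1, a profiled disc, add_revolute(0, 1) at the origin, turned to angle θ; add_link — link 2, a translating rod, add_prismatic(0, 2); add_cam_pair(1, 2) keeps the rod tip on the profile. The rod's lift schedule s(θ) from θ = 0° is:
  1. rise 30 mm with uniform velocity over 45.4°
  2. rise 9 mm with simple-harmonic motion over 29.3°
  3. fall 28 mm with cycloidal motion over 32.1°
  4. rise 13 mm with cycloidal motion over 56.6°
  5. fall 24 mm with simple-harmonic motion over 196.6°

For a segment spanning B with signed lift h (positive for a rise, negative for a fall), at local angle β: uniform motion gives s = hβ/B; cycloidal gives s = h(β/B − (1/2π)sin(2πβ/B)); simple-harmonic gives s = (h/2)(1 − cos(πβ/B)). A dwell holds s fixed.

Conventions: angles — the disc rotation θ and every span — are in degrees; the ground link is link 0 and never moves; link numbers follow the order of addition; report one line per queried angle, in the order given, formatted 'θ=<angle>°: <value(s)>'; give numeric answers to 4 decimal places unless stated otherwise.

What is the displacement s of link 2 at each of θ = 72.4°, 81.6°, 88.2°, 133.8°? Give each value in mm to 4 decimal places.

seg 1 [0°–45.4°] uniform, h=30: full span → s += 30 → s = 30.0000
seg 2 [45.4°–74.7°] simple-harmonic, h=9: θ=72.4° here. β=27, B=29.3. 9/2·(1 − cos(π·0.9215)) = 8.8639 → s = 38.8639
seg 2 [45.4°–74.7°] simple-harmonic, h=9: full span → s += 9 → s = 39.0000
seg 3 [74.7°–106.8°] cycloidal, h=-28: θ=81.6° here. β=6.9, B=32.1. -28·(0.2150 − sin(2π·0.2150)/(2π)) = -1.6700 → s = 37.3300
seg 3 [74.7°–106.8°] cycloidal, h=-28: θ=88.2° here. β=13.5, B=32.1. -28·(0.4206 − sin(2π·0.4206)/(2π)) = -9.6426 → s = 29.3574
seg 3 [74.7°–106.8°] cycloidal, h=-28: full span → s += -28 → s = 11.0000
seg 4 [106.8°–163.4°] cycloidal, h=13: θ=133.8° here. β=27, B=56.6. 13·(0.4770 − sin(2π·0.4770)/(2π)) = 5.9039 → s = 16.9039

θ=72.4°: 38.8639
θ=81.6°: 37.3300
θ=88.2°: 29.3574
θ=133.8°: 16.9039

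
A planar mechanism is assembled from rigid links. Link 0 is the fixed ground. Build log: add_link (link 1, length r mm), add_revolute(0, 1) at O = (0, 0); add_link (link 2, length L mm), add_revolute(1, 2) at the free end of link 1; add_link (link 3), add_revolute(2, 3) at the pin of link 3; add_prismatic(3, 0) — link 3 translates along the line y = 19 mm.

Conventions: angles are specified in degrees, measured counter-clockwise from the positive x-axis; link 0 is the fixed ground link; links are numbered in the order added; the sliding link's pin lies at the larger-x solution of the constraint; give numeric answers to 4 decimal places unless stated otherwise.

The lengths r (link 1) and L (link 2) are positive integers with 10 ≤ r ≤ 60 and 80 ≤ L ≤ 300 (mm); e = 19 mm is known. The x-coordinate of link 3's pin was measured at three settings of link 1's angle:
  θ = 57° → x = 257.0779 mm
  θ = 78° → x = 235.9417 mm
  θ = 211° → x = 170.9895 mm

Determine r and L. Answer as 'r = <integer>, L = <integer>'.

constraint per measurement: (x − r cos θ)² + (r sin θ − e)² = L²
subtracting the θ₁ and θ₂ equations cancels the r² and L² terms:
r = (x₁² − x₂²) / (2[(x₁cos θ₁ + e sin θ₁) − (x₂cos θ₂ + e sin θ₂)]) = 59.0002 → r = 59
L² = (x₁ − r cos θ₁)² + (r sin θ₁ − e)² = 51529.0174 → L = 227.0000 → L = 227
check at θ₃=211°: x = 170.9895 (printed 170.9895) ✓

r = 59, L = 227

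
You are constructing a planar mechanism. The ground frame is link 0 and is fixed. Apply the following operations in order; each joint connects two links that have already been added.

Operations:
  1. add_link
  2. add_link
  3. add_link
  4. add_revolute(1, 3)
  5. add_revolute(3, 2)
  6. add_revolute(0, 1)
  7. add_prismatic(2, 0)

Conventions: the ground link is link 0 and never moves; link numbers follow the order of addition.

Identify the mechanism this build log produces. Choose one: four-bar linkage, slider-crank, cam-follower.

links: 4 (incl. ground); joints: 3 revolute, 1 prismatic, 0 higher (cam) pair, forming one closed loop
4 links, 3 revolutes + 1 prismatic in one loop → slider-crank

slider-crank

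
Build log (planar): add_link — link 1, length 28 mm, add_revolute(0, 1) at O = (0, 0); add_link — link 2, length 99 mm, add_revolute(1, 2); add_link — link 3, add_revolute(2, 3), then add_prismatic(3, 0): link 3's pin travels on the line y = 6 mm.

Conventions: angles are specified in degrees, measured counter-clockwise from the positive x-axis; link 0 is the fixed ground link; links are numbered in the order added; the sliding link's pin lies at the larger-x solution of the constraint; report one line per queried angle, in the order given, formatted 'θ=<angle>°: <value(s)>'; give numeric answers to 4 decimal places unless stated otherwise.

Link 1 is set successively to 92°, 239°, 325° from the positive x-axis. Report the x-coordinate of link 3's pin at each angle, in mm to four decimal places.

geometry: r = 28 mm, L = 99 mm, e = 6 mm
θ=92°: crank pin P = (r cos θ, r sin θ) = (-0.977186, 27.982943)
θ=92°: h = r sin θ − e = 27.982943 − 6 = 21.982943
θ=92°: x = r cos θ + √(L² − h²) = -0.977186 + 96.528494 = 95.551308
θ=239°: crank pin P = (r cos θ, r sin θ) = (-14.421066, -24.000684)
θ=239°: h = r sin θ − e = -24.000684 − 6 = -30.000684
θ=239°: x = r cos θ + √(L² − h²) = -14.421066 + 94.344894 = 79.923827
θ=325°: crank pin P = (r cos θ, r sin θ) = (22.936257, -16.060140)
θ=325°: h = r sin θ − e = -16.060140 − 6 = -22.060140
θ=325°: x = r cos θ + √(L² − h²) = 22.936257 + 96.510881 = 119.447139

θ=92°: 95.5513
θ=239°: 79.9238
θ=325°: 119.4471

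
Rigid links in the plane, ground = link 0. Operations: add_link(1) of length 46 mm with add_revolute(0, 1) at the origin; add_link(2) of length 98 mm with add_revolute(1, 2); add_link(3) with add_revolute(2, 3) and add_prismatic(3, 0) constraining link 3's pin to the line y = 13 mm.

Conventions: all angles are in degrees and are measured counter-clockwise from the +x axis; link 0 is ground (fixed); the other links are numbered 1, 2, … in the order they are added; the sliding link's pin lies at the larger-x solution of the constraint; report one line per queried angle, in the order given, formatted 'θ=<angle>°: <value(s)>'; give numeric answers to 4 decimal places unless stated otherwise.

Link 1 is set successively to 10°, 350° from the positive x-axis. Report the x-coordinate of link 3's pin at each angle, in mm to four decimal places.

geometry: r = 46 mm, L = 98 mm, e = 13 mm
θ=10°: crank pin P = (r cos θ, r sin θ) = (45.301157, 7.987816)
θ=10°: h = r sin θ − e = 7.987816 − 13 = -5.012184
θ=10°: x = r cos θ + √(L² − h²) = 45.301157 + 97.871743 = 143.172899
θ=350°: crank pin P = (r cos θ, r sin θ) = (45.301157, -7.987816)
θ=350°: h = r sin θ − e = -7.987816 − 13 = -20.987816
θ=350°: x = r cos θ + √(L² − h²) = 45.301157 + 95.726232 = 141.027389

θ=10°: 143.1729
θ=350°: 141.0274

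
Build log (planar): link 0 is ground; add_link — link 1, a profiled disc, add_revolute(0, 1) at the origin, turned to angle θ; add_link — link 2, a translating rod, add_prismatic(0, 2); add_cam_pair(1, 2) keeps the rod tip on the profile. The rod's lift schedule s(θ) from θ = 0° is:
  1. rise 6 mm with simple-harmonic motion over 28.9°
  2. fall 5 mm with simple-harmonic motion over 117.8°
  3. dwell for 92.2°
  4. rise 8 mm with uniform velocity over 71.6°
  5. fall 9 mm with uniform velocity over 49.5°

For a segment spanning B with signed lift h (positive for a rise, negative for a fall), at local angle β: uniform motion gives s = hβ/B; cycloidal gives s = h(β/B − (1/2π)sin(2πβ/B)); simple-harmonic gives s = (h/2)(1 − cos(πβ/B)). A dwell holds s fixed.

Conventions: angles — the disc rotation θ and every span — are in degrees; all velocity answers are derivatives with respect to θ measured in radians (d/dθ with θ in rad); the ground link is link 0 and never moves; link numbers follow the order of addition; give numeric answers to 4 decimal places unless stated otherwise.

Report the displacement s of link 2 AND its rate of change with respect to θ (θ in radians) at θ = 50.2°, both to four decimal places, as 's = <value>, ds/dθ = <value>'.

seg 1 [0°–28.9°] simple-harmonic, h=6: full span → s += 6 → s = 6.0000
seg 2 [28.9°–146.7°] simple-harmonic, h=-5: θ=50.2° here. β=21.3, B=117.8. -5/2·(1 − cos(π·0.1808)) = -0.3926 → s = 5.6074
velocity in seg [28.9°–146.7°] (simple-harmonic), θ in radians: β = 21.3° = 0.3718 rad, B = 117.8° = 2.0560 rad; ds/dθ = (πh/(2B)) sin(πβ/B) = (π·(-5)/(2·2.0560)) sin(π·0.1808) = -2.055127 mm/rad

s = 5.6074, ds/dθ = -2.0551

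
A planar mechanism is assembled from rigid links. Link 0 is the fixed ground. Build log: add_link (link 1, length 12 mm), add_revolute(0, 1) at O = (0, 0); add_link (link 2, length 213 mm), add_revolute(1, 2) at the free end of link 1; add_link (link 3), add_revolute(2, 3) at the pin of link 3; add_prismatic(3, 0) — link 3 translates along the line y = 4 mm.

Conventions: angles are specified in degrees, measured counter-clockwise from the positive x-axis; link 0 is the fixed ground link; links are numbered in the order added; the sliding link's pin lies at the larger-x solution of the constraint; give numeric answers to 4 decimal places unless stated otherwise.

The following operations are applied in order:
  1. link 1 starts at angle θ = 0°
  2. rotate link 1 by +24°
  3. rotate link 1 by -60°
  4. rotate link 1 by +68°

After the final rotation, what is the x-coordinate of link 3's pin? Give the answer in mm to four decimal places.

geometry: r = 12 mm, L = 213 mm, e = 4 mm; θ starts at 0°
rotate link 1 by +24°: θ ← 0° +24° = 24°
rotate link 1 by -60°: θ ← 24° -60° = -36°
rotate link 1 by +68°: θ ← -36° +68° = 32°
crank pin P = (r cos θ, r sin θ) = (10.176577, 6.359031)
h = r sin θ − e = 6.359031 − 4 = 2.359031
x = r cos θ + √(L² − h²) = 10.176577 + 212.986936 = 223.163513

223.1635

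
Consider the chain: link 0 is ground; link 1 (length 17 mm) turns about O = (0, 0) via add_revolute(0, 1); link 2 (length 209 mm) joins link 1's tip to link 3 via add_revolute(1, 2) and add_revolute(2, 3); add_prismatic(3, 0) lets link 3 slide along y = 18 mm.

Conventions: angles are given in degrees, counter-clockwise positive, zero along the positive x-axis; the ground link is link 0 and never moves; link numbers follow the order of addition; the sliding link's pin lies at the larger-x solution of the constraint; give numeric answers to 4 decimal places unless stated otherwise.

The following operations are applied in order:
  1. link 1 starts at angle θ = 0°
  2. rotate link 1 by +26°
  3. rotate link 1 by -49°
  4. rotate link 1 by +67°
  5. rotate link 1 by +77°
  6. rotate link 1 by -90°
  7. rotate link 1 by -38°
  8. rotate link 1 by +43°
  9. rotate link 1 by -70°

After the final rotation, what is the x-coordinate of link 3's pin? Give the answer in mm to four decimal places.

geometry: r = 17 mm, L = 209 mm, e = 18 mm; θ starts at 0°
rotate link 1 by +26°: θ ← 0° +26° = 26°
rotate link 1 by -49°: θ ← 26° -49° = -23°
rotate link 1 by +67°: θ ← -23° +67° = 44°
rotate link 1 by +77°: θ ← 44° +77° = 121°
rotate link 1 by -90°: θ ← 121° -90° = 31°
rotate link 1 by -38°: θ ← 31° -38° = -7°
rotate link 1 by +43°: θ ← -7° +43° = 36°
rotate link 1 by -70°: θ ← 36° -70° = -34°
crank pin P = (r cos θ, r sin θ) = (14.093639, -9.506279)
h = r sin θ − e = -9.506279 − 18 = -27.506279
x = r cos θ + √(L² − h²) = 14.093639 + 207.182057 = 221.275695

221.2757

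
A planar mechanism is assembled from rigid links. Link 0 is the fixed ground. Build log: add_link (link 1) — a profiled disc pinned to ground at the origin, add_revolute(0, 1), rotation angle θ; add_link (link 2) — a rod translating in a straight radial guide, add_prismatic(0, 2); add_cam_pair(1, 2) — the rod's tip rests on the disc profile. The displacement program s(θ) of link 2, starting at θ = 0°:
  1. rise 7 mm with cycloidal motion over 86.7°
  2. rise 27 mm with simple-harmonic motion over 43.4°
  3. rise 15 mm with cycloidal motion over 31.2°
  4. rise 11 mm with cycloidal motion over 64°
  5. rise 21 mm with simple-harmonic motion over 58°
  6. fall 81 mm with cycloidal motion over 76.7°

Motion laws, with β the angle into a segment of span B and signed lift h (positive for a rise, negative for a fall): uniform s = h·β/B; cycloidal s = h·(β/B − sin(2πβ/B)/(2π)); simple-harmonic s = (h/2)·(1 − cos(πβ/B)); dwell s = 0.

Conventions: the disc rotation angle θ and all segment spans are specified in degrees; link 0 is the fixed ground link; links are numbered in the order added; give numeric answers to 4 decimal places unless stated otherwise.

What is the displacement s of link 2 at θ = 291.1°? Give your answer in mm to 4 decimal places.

seg 1 [0°–86.7°] cycloidal, h=7: full span → s += 7 → s = 7.0000
seg 2 [86.7°–130.1°] simple-harmonic, h=27: full span → s += 27 → s = 34.0000
seg 3 [130.1°–161.3°] cycloidal, h=15: full span → s += 15 → s = 49.0000
seg 4 [161.3°–225.3°] cycloidal, h=11: full span → s += 11 → s = 60.0000
seg 5 [225.3°–283.3°] simple-harmonic, h=21: full span → s += 21 → s = 81.0000
seg 6 [283.3°–360°] cycloidal, h=-81: θ=291.1° here. β=7.8, B=76.7. -81·(0.1017 − sin(2π·0.1017)/(2π)) = -0.5492 → s = 80.4508

80.4508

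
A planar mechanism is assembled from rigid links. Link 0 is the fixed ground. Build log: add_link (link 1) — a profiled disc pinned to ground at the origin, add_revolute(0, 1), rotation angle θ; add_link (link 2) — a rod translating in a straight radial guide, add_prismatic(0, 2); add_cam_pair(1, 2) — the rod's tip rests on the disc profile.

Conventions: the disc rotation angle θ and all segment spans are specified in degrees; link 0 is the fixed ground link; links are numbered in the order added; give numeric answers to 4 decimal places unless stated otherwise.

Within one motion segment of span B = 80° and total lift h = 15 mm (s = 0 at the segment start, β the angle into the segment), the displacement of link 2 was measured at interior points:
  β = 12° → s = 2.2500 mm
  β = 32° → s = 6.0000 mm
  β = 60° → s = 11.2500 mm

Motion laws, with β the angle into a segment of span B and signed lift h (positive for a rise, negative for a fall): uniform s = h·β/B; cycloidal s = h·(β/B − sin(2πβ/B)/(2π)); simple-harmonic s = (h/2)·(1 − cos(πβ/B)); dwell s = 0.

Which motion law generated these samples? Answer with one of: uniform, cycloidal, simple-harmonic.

candidates at β/B = r: uniform s = h·r (linear in β); cycloidal s = h·(r − sin(2πr)/(2π)); simple-harmonic s = (h/2)(1 − cos(πr))
β=12°: printed 2.2500 | uniform 2.2500, cycloidal 0.3186, simple-harmonic 0.8175
β=32°: printed 6.0000 | uniform 6.0000, cycloidal 4.5968, simple-harmonic 5.1824
β=60°: printed 11.2500 | uniform 11.2500, cycloidal 13.6373, simple-harmonic 12.8033
only one law matches every sample → uniform

uniform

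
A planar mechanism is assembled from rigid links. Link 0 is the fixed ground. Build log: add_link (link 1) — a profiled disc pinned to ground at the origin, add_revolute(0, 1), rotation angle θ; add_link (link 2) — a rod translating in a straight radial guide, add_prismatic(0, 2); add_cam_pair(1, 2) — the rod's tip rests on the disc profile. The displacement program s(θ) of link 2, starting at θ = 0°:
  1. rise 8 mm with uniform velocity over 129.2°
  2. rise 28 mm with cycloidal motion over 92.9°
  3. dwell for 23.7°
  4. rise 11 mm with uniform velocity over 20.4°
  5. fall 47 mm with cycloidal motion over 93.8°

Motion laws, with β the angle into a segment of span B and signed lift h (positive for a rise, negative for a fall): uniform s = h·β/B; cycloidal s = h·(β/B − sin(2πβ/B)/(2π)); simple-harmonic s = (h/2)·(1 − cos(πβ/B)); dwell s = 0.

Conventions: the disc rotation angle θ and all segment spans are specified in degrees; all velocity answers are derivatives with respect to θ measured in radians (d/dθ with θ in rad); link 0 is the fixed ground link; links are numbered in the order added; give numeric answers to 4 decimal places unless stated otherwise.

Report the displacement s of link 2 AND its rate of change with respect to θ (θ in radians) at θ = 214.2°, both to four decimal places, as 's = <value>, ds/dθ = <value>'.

seg 1 [0°–129.2°] uniform, h=8: full span → s += 8 → s = 8.0000
seg 2 [129.2°–222.1°] cycloidal, h=28: θ=214.2° here. β=85, B=92.9. 28·(0.9150 − sin(2π·0.9150)/(2π)) = 27.8883 → s = 35.8883
velocity in seg [129.2°–222.1°] (cycloidal), θ in radians: β = 85° = 1.4835 rad, B = 92.9° = 1.6214 rad; ds/dθ = (h/B)(1 − cos(2πβ/B)) = (28/1.6214)(1 − cos(2π·0.9150)) = 2.406915 mm/rad

s = 35.8883, ds/dθ = 2.4069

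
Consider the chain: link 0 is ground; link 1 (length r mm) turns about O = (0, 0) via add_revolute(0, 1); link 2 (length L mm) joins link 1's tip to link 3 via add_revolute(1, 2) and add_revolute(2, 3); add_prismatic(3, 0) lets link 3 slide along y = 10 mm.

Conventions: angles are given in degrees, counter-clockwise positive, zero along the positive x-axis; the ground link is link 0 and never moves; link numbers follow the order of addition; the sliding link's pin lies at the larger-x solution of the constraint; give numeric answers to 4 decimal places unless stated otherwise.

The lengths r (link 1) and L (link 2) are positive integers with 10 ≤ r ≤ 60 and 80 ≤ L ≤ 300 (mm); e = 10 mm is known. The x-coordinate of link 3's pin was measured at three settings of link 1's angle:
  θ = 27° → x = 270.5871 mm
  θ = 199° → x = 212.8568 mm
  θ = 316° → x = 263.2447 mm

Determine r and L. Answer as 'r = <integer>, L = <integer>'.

constraint per measurement: (x − r cos θ)² + (r sin θ − e)² = L²
subtracting the θ₁ and θ₂ equations cancels the r² and L² terms:
r = (x₁² − x₂²) / (2[(x₁cos θ₁ + e sin θ₁) − (x₂cos θ₂ + e sin θ₂)]) = 31.0000 → r = 31
L² = (x₁ − r cos θ₁)² + (r sin θ₁ − e)² = 59049.0225 → L = 243.0000 → L = 243
check at θ₃=316°: x = 263.2447 (printed 263.2447) ✓

r = 31, L = 243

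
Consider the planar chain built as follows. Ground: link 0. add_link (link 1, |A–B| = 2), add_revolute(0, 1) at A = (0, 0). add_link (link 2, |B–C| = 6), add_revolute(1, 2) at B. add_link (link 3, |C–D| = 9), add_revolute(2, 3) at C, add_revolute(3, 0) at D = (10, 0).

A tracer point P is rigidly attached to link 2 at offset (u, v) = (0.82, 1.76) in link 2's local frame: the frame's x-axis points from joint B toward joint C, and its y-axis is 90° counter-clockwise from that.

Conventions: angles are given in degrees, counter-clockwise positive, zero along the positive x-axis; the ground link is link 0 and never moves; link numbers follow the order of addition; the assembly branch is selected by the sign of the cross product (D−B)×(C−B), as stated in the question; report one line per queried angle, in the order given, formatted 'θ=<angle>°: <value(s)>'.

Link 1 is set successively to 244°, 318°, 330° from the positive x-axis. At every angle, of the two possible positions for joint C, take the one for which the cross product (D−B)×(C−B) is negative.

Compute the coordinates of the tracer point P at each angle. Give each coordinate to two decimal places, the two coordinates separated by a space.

A=(0,0), D=(10.00,0)
θ=244°: B = A + 2.00·(cos244°, sin244°) = (-0.8767, -1.7976)
θ=244°: |BD| = 11.0243
θ=244°: circle(B,6.00) ∩ circle(D,9.00): a=3.4712, h=4.8940
θ=244°:   candidates: C₊=(1.7500,3.5969) cross=53.952; C₋=(3.3460,-6.0600) cross=-53.952
θ=244°:   branch - wants cross < 0 → take C=(3.3460,-6.0600) (cross=-53.952)
θ=244°: ex = (C−B)/|BC| = (0.7038,-0.7104); ey = (0.7104,0.7038)
θ=244°: P = B + 0.82·ex + 1.76·ey = (0.9507,-1.1415)
θ=318°: B = A + 2.00·(cos318°, sin318°) = (1.4863, -1.3383)
θ=318°: |BD| = 8.6182
θ=318°: circle(B,6.00) ∩ circle(D,9.00): a=1.6984, h=5.7546
θ=318°:   candidates: C₊=(2.2705,4.6103) cross=49.595; C₋=(4.0577,-6.7593) cross=-49.595
θ=318°:   branch - wants cross < 0 → take C=(4.0577,-6.7593) (cross=-49.595)
θ=318°: ex = (C−B)/|BC| = (0.4286,-0.9035); ey = (0.9035,0.4286)
θ=318°: P = B + 0.82·ex + 1.76·ey = (3.4279,-1.3249)
θ=330°: B = A + 2.00·(cos330°, sin330°) = (1.7321, -1.0000)
θ=330°: |BD| = 8.3282
θ=330°: circle(B,6.00) ∩ circle(D,9.00): a=1.4624, h=5.8190
θ=330°:   candidates: C₊=(2.4852,4.9525) cross=48.462; C₋=(3.8826,-6.6013) cross=-48.462
θ=330°:   branch - wants cross < 0 → take C=(3.8826,-6.6013) (cross=-48.462)
θ=330°: ex = (C−B)/|BC| = (0.3584,-0.9336); ey = (0.9336,0.3584)
θ=330°: P = B + 0.82·ex + 1.76·ey = (3.6690,-1.1347)

θ=244°: 0.95 -1.14
θ=318°: 3.43 -1.32
θ=330°: 3.67 -1.13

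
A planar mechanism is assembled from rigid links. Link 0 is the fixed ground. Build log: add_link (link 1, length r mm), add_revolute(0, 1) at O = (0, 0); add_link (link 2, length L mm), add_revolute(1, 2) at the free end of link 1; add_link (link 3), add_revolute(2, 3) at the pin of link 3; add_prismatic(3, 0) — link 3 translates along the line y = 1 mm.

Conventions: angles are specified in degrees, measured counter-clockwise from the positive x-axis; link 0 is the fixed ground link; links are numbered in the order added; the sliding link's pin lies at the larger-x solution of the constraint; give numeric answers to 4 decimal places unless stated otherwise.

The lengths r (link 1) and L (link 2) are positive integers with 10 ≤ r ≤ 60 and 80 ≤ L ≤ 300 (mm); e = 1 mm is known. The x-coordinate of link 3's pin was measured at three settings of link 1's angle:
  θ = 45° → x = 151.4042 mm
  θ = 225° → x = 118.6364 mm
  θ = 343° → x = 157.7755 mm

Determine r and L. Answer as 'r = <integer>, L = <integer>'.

constraint per measurement: (x − r cos θ)² + (r sin θ − e)² = L²
subtracting the θ₁ and θ₂ equations cancels the r² and L² terms:
r = (x₁² − x₂²) / (2[(x₁cos θ₁ + e sin θ₁) − (x₂cos θ₂ + e sin θ₂)]) = 23.0000 → r = 23
L² = (x₁ − r cos θ₁)² + (r sin θ₁ − e)² = 18495.9938 → L = 136.0000 → L = 136
check at θ₃=343°: x = 157.7755 (printed 157.7755) ✓

r = 23, L = 136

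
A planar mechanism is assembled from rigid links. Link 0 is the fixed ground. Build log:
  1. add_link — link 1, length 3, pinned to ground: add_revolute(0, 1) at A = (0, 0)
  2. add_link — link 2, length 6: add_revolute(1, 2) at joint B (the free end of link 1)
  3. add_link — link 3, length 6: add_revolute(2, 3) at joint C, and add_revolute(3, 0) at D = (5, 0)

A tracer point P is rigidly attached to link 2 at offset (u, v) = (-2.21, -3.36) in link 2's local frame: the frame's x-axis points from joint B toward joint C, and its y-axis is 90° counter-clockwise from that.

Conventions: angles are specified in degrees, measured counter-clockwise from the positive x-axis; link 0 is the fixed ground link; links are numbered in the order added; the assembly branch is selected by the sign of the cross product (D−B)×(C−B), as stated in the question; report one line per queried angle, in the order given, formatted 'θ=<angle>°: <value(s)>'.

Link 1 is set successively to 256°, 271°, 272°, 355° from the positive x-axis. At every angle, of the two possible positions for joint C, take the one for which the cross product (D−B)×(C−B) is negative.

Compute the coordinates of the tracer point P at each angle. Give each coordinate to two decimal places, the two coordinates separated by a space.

A=(0,0), D=(5.00,0)
θ=256°: B = A + 3.00·(cos256°, sin256°) = (-0.7258, -2.9109)
θ=256°: |BD| = 6.4232
θ=256°: circle(B,6.00) ∩ circle(D,6.00): a=3.2116, h=5.0681
θ=256°:   candidates: C₊=(-0.1597,3.0623) cross=32.553; C₋=(4.4339,-5.9732) cross=-32.553
θ=256°:   branch - wants cross < 0 → take C=(4.4339,-5.9732) (cross=-32.553)
θ=256°: ex = (C−B)/|BC| = (0.8599,-0.5104); ey = (0.5104,0.8599)
θ=256°: P = B + -2.21·ex + -3.36·ey = (-4.3412,-4.6723)
θ=271°: B = A + 3.00·(cos271°, sin271°) = (0.0524, -2.9995)
θ=271°: |BD| = 5.7859
θ=271°: circle(B,6.00) ∩ circle(D,6.00): a=2.8929, h=5.2565
θ=271°:   candidates: C₊=(-0.1989,2.9952) cross=30.414; C₋=(5.2513,-5.9947) cross=-30.414
θ=271°:   branch - wants cross < 0 → take C=(5.2513,-5.9947) (cross=-30.414)
θ=271°: ex = (C−B)/|BC| = (0.8665,-0.4992); ey = (0.4992,0.8665)
θ=271°: P = B + -2.21·ex + -3.36·ey = (-3.5399,-4.8077)
θ=272°: B = A + 3.00·(cos272°, sin272°) = (0.1047, -2.9982)
θ=272°: |BD| = 5.7405
θ=272°: circle(B,6.00) ∩ circle(D,6.00): a=2.8702, h=5.2689
θ=272°:   candidates: C₊=(-0.1995,2.9941) cross=30.246; C₋=(5.3042,-5.9923) cross=-30.246
θ=272°:   branch - wants cross < 0 → take C=(5.3042,-5.9923) (cross=-30.246)
θ=272°: ex = (C−B)/|BC| = (0.8666,-0.4990); ey = (0.4990,0.8666)
θ=272°: P = B + -2.21·ex + -3.36·ey = (-3.4872,-4.8071)
θ=355°: B = A + 3.00·(cos355°, sin355°) = (2.9886, -0.2615)
θ=355°: |BD| = 2.0283
θ=355°: circle(B,6.00) ∩ circle(D,6.00): a=1.0142, h=5.9137
θ=355°:   candidates: C₊=(3.2320,5.7336) cross=11.995; C₋=(4.7566,-5.9951) cross=-11.995
θ=355°:   branch - wants cross < 0 → take C=(4.7566,-5.9951) (cross=-11.995)
θ=355°: ex = (C−B)/|BC| = (0.2947,-0.9556); ey = (0.9556,0.2947)
θ=355°: P = B + -2.21·ex + -3.36·ey = (-0.8734,0.8603)

θ=256°: -4.34 -4.67
θ=271°: -3.54 -4.81
θ=272°: -3.49 -4.81
θ=355°: -0.87 0.86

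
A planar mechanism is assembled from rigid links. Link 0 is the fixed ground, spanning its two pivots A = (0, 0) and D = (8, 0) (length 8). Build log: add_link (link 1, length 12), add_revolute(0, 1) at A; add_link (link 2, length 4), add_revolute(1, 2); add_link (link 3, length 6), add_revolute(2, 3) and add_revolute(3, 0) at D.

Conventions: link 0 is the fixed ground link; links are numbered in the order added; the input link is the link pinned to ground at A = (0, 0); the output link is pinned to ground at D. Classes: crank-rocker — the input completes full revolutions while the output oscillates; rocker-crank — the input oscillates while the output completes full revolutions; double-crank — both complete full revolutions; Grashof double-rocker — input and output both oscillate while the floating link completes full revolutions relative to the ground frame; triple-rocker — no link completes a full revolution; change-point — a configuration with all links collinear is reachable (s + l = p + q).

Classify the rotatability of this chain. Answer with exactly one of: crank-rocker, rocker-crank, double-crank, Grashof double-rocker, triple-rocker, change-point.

lengths: ground=8, input=12, coupler=4, output=6
sorted: s=4 (shortest), l=12 (longest), p+q=14
s + l = 16 vs p + q = 14
s + l > p + q → non-Grashof → no link fully rotates → triple-rocker

triple-rocker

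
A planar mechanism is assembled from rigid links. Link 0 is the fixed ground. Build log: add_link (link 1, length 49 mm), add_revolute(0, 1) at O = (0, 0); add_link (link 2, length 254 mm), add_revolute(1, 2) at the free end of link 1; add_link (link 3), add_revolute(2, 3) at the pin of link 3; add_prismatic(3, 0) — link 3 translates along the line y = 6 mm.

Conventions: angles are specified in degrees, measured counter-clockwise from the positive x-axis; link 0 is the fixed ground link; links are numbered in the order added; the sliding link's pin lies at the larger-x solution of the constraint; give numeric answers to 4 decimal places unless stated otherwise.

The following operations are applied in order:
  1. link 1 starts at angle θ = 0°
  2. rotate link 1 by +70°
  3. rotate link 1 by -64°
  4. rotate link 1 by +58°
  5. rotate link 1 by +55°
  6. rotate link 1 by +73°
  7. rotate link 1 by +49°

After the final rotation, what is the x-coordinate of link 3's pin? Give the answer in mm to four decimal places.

geometry: r = 49 mm, L = 254 mm, e = 6 mm; θ starts at 0°
rotate link 1 by +70°: θ ← 0° +70° = 70°
rotate link 1 by -64°: θ ← 70° -64° = 6°
rotate link 1 by +58°: θ ← 6° +58° = 64°
rotate link 1 by +55°: θ ← 64° +55° = 119°
rotate link 1 by +73°: θ ← 119° +73° = 192°
rotate link 1 by +49°: θ ← 192° +49° = 241°
crank pin P = (r cos θ, r sin θ) = (-23.755671, -42.856366)
h = r sin θ − e = -42.856366 − 6 = -48.856366
x = r cos θ + √(L² − h²) = -23.755671 + 249.257007 = 225.501336

225.5013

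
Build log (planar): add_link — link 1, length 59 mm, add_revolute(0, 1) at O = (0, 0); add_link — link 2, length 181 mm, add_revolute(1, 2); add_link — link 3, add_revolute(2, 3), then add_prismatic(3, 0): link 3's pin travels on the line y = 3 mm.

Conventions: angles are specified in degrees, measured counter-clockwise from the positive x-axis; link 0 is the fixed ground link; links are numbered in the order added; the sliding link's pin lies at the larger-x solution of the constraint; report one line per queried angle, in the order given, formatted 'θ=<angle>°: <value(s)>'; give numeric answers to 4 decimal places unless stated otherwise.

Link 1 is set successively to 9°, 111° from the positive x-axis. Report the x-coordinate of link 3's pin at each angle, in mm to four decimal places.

geometry: r = 59 mm, L = 181 mm, e = 3 mm
θ=9°: crank pin P = (r cos θ, r sin θ) = (58.273612, 9.229633)
θ=9°: h = r sin θ − e = 9.229633 − 3 = 6.229633
θ=9°: x = r cos θ + √(L² − h²) = 58.273612 + 180.892763 = 239.166375
θ=111°: crank pin P = (r cos θ, r sin θ) = (-21.143709, 55.081245)
θ=111°: h = r sin θ − e = 55.081245 − 3 = 52.081245
θ=111°: x = r cos θ + √(L² − h²) = -21.143709 + 173.345158 = 152.201449

θ=9°: 239.1664
θ=111°: 152.2014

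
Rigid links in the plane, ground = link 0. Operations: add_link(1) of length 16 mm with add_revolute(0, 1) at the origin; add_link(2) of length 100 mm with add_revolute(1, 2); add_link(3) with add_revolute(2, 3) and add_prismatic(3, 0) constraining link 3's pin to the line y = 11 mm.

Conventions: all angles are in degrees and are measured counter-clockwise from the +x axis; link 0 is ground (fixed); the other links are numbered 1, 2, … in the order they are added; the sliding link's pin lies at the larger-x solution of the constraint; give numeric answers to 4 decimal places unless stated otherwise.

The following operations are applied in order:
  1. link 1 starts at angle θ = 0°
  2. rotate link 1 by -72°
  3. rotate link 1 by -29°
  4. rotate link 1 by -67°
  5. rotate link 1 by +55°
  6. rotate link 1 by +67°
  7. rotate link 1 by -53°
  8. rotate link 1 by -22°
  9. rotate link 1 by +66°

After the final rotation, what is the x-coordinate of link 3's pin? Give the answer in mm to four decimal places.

geometry: r = 16 mm, L = 100 mm, e = 11 mm; θ starts at 0°
rotate link 1 by -72°: θ ← 0° -72° = -72°
rotate link 1 by -29°: θ ← -72° -29° = -101°
rotate link 1 by -67°: θ ← -101° -67° = -168°
rotate link 1 by +55°: θ ← -168° +55° = -113°
rotate link 1 by +67°: θ ← -113° +67° = -46°
rotate link 1 by -53°: θ ← -46° -53° = -99°
rotate link 1 by -22°: θ ← -99° -22° = -121°
rotate link 1 by +66°: θ ← -121° +66° = -55°
crank pin P = (r cos θ, r sin θ) = (9.177223, -13.106433)
h = r sin θ − e = -13.106433 − 11 = -24.106433
x = r cos θ + √(L² − h²) = 9.177223 + 97.050914 = 106.228137

106.2281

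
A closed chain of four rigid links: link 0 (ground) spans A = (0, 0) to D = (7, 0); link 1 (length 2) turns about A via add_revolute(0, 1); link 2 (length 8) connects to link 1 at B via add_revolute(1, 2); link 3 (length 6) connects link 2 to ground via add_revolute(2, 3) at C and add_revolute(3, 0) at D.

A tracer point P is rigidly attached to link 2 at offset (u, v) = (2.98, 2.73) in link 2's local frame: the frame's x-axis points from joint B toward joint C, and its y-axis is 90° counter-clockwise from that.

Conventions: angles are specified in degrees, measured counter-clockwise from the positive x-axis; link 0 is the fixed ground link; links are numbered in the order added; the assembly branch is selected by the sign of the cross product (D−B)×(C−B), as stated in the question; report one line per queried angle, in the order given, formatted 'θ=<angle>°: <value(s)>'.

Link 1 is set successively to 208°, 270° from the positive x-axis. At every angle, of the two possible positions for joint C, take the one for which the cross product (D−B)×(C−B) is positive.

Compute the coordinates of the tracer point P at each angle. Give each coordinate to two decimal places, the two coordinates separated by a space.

A=(0,0), D=(7.00,0)
θ=208°: B = A + 2.00·(cos208°, sin208°) = (-1.7659, -0.9389)
θ=208°: |BD| = 8.8160
θ=208°: circle(B,8.00) ∩ circle(D,6.00): a=5.9960, h=5.2960
θ=208°:   candidates: C₊=(3.6320,4.9655) cross=46.690; C₋=(4.7601,-5.5662) cross=-46.690
θ=208°:   branch + wants cross > 0 → take C=(3.6320,4.9655) (cross=46.690)
θ=208°: ex = (C−B)/|BC| = (0.6747,0.7381); ey = (-0.7381,0.6747)
θ=208°: P = B + 2.98·ex + 2.73·ey = (-1.7701,3.1025)
θ=270°: B = A + 2.00·(cos270°, sin270°) = (-0.0000, -2.0000)
θ=270°: |BD| = 7.2801
θ=270°: circle(B,8.00) ∩ circle(D,6.00): a=5.5631, h=5.7491
θ=270°:   candidates: C₊=(3.7697,5.0562) cross=41.854; C₋=(6.9284,-5.9996) cross=-41.854
θ=270°:   branch + wants cross > 0 → take C=(3.7697,5.0562) (cross=41.854)
θ=270°: ex = (C−B)/|BC| = (0.4712,0.8820); ey = (-0.8820,0.4712)
θ=270°: P = B + 2.98·ex + 2.73·ey = (-1.0037,1.9148)

θ=208°: -1.77 3.10
θ=270°: -1.00 1.91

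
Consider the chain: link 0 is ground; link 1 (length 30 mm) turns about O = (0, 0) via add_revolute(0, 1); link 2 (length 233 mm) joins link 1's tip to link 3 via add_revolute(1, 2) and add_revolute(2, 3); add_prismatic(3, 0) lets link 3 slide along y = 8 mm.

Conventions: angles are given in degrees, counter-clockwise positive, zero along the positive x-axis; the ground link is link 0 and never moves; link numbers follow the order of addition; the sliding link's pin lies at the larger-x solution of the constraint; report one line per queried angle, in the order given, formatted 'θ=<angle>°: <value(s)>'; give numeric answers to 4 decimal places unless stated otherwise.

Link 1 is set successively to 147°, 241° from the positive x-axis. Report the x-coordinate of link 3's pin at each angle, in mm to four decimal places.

geometry: r = 30 mm, L = 233 mm, e = 8 mm
θ=147°: crank pin P = (r cos θ, r sin θ) = (-25.160117, 16.339171)
θ=147°: h = r sin θ − e = 16.339171 − 8 = 8.339171
θ=147°: x = r cos θ + √(L² − h²) = -25.160117 + 232.850721 = 207.690604
θ=241°: crank pin P = (r cos θ, r sin θ) = (-14.544289, -26.238591)
θ=241°: h = r sin θ − e = -26.238591 − 8 = -34.238591
θ=241°: x = r cos θ + √(L² − h²) = -14.544289 + 230.470646 = 215.926358

θ=147°: 207.6906
θ=241°: 215.9264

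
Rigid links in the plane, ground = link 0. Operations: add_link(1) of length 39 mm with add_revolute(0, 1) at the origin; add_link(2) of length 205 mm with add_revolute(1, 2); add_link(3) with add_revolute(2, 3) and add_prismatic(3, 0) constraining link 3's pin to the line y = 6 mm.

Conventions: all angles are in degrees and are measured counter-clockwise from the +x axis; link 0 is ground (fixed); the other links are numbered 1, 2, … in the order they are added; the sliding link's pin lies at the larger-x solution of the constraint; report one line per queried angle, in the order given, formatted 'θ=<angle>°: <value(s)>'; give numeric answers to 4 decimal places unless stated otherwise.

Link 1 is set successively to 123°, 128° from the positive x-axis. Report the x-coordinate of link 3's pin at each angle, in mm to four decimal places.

geometry: r = 39 mm, L = 205 mm, e = 6 mm
θ=123°: crank pin P = (r cos θ, r sin θ) = (-21.240922, 32.708152)
θ=123°: h = r sin θ − e = 32.708152 − 6 = 26.708152
θ=123°: x = r cos θ + √(L² − h²) = -21.240922 + 203.252736 = 182.011813
θ=128°: crank pin P = (r cos θ, r sin θ) = (-24.010798, 30.732419)
θ=128°: h = r sin θ − e = 30.732419 − 6 = 24.732419
θ=128°: x = r cos θ + √(L² − h²) = -24.010798 + 203.502598 = 179.491801

θ=123°: 182.0118
θ=128°: 179.4918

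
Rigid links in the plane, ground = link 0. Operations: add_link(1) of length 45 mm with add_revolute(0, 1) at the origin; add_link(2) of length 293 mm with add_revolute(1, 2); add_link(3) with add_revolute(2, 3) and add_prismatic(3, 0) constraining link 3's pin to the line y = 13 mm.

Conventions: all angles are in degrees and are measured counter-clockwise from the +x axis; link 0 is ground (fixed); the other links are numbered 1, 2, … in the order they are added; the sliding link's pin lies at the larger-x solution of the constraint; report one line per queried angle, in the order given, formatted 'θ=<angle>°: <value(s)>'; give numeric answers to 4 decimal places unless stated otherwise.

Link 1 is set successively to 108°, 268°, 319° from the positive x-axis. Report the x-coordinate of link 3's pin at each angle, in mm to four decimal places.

geometry: r = 45 mm, L = 293 mm, e = 13 mm
θ=108°: crank pin P = (r cos θ, r sin θ) = (-13.905765, 42.797543)
θ=108°: h = r sin θ − e = 42.797543 − 13 = 29.797543
θ=108°: x = r cos θ + √(L² − h²) = -13.905765 + 291.480885 = 277.575120
θ=268°: crank pin P = (r cos θ, r sin θ) = (-1.570477, -44.972587)
θ=268°: h = r sin θ − e = -44.972587 − 13 = -57.972587
θ=268°: x = r cos θ + √(L² − h²) = -1.570477 + 287.207554 = 285.637077
θ=319°: crank pin P = (r cos θ, r sin θ) = (33.961931, -29.522656)
θ=319°: h = r sin θ − e = -29.522656 − 13 = -42.522656
θ=319°: x = r cos θ + √(L² − h²) = 33.961931 + 289.897954 = 323.859885

θ=108°: 277.5751
θ=268°: 285.6371
θ=319°: 323.8599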